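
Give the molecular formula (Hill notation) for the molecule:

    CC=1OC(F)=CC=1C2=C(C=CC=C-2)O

C11H9FO2

Heavy atoms from the SMILES: 11 C, 1 F, 2 O.
Implicit hydrogens by atom environment:
  5 × C (aromatic): 1 H each → 5
  5 × C (aromatic): no H
  1 × C: 3 H
  1 × F: no H
  1 × O: 1 H
  1 × O (aromatic): no H
  Total hydrogens = 9.
Molecular formula: C11H9FO2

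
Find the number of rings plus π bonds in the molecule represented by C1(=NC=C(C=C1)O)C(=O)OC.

Molecular formula from the SMILES: C7H7NO3.
DoU = (2C + 2 + N − H − X)/2 = (2·7 + 2 + 1 − 7 − 0)/2 = 10/2 = 5.
(Structurally: 1 ring(s) + 4 π bond(s) = 5.)

5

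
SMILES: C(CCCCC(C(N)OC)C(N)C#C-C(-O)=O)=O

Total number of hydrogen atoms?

Hydrogens are implicit in SMILES; fill each atom to its normal valence:
  4 × C: 2 H each → 8
  4 × C: 1 H each → 4
  3 × C: no H
  3 × O: no H
  2 × N: 2 H each → 4
  1 × C: 3 H
  1 × O: 1 H
  Total hydrogens = 20.

20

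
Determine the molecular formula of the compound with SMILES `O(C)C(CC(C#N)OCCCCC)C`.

C11H21NO2

Heavy atoms from the SMILES: 11 C, 1 N, 2 O.
Implicit hydrogens by atom environment:
  5 × C: 2 H each → 10
  3 × C: 3 H each → 9
  2 × C: 1 H each → 2
  2 × O: no H
  1 × C: no H
  1 × N: no H
  Total hydrogens = 21.
Molecular formula: C11H21NO2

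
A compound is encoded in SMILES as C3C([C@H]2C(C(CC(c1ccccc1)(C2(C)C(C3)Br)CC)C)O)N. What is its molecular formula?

C20H30BrNO

Heavy atoms from the SMILES: 1 Br, 20 C, 1 N, 1 O.
Implicit hydrogens by atom environment:
  5 × C: 1 H each → 5
  5 × C (aromatic): 1 H each → 5
  4 × C: 2 H each → 8
  3 × C: 3 H each → 9
  2 × C: no H
  1 × Br: no H
  1 × C (aromatic): no H
  1 × N: 2 H
  1 × O: 1 H
  Total hydrogens = 30.
Molecular formula: C20H30BrNO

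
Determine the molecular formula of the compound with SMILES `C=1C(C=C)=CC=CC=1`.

C8H8

Heavy atoms from the SMILES: 8 C.
Implicit hydrogens by atom environment:
  5 × C (aromatic): 1 H each → 5
  1 × C: 2 H
  1 × C: 1 H
  1 × C (aromatic): no H
  Total hydrogens = 8.
Molecular formula: C8H8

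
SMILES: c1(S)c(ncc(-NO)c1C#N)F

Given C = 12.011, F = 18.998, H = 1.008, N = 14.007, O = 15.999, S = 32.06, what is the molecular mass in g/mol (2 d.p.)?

185.18

Molecular formula: C6H4FN3OS.
M = 6×12.011 + 1×18.998 + 4×1.008 + 3×14.007 + 1×15.999 + 1×32.06 = 185.18 g/mol.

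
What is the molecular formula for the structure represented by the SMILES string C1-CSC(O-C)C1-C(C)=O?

Heavy atoms from the SMILES: 7 C, 2 O, 1 S.
Implicit hydrogens by atom environment:
  2 × C: 3 H each → 6
  2 × C: 2 H each → 4
  2 × C: 1 H each → 2
  2 × O: no H
  1 × C: no H
  1 × S: no H
  Total hydrogens = 12.
Molecular formula: C7H12O2S

C7H12O2S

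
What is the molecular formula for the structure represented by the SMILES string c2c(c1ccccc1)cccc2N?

Heavy atoms from the SMILES: 12 C, 1 N.
Implicit hydrogens by atom environment:
  9 × C (aromatic): 1 H each → 9
  3 × C (aromatic): no H
  1 × N: 2 H
  Total hydrogens = 11.
Molecular formula: C12H11N

C12H11N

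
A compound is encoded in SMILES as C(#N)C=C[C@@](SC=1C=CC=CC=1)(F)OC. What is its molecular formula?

Heavy atoms from the SMILES: 11 C, 1 F, 1 N, 1 O, 1 S.
Implicit hydrogens by atom environment:
  5 × C (aromatic): 1 H each → 5
  2 × C: 1 H each → 2
  2 × C: no H
  1 × C: 3 H
  1 × C (aromatic): no H
  1 × F: no H
  1 × N: no H
  1 × O: no H
  1 × S: no H
  Total hydrogens = 10.
Molecular formula: C11H10FNOS

C11H10FNOS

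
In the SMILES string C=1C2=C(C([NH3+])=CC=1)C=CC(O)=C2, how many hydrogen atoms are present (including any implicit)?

10

Hydrogens are implicit in SMILES; fill each atom to its normal valence:
  6 × C (aromatic): 1 H each → 6
  4 × C (aromatic): no H
  1 × N (charge +1): 3 H
  1 × O: 1 H
  Total hydrogens = 10.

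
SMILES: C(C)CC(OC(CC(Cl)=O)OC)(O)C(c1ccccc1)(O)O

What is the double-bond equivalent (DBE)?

5

Molecular formula from the SMILES: C15H21ClO6.
DoU = (2C + 2 + N − H − X)/2 = (2·15 + 2 + 0 − 21 − 1)/2 = 10/2 = 5.
(Structurally: 1 ring(s) + 4 π bond(s) = 5.)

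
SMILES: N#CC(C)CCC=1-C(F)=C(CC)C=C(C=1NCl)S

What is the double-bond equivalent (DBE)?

6

Molecular formula from the SMILES: C13H16ClFN2S.
DoU = (2C + 2 + N − H − X)/2 = (2·13 + 2 + 2 − 16 − 2)/2 = 12/2 = 6.
(Structurally: 1 ring(s) + 5 π bond(s) = 6.)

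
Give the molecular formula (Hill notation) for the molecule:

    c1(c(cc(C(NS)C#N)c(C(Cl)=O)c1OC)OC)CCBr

C13H14BrClN2O3S

Heavy atoms from the SMILES: 1 Br, 13 C, 1 Cl, 2 N, 3 O, 1 S.
Implicit hydrogens by atom environment:
  5 × C (aromatic): no H
  3 × O: no H
  2 × C: 3 H each → 6
  2 × C: 2 H each → 4
  2 × C: no H
  1 × Br: no H
  1 × C (aromatic): 1 H
  1 × C: 1 H
  1 × Cl: no H
  1 × N: 1 H
  1 × N: no H
  1 × S: 1 H
  Total hydrogens = 14.
Molecular formula: C13H14BrClN2O3S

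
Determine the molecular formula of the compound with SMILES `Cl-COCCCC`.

Heavy atoms from the SMILES: 5 C, 1 Cl, 1 O.
Implicit hydrogens by atom environment:
  4 × C: 2 H each → 8
  1 × C: 3 H
  1 × Cl: no H
  1 × O: no H
  Total hydrogens = 11.
Molecular formula: C5H11ClO

C5H11ClO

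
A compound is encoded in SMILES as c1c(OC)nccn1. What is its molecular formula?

Heavy atoms from the SMILES: 5 C, 2 N, 1 O.
Implicit hydrogens by atom environment:
  3 × C (aromatic): 1 H each → 3
  2 × N (aromatic): no H
  1 × C: 3 H
  1 × C (aromatic): no H
  1 × O: no H
  Total hydrogens = 6.
Molecular formula: C5H6N2O

C5H6N2O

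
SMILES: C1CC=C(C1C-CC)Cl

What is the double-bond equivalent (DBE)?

Molecular formula from the SMILES: C8H13Cl.
DoU = (2C + 2 + N − H − X)/2 = (2·8 + 2 + 0 − 13 − 1)/2 = 4/2 = 2.
(Structurally: 1 ring(s) + 1 π bond(s) = 2.)

2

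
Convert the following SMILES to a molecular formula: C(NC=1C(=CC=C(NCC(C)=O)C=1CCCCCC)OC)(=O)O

C17H26N2O4

Heavy atoms from the SMILES: 17 C, 2 N, 4 O.
Implicit hydrogens by atom environment:
  6 × C: 2 H each → 12
  4 × C (aromatic): no H
  3 × C: 3 H each → 9
  3 × O: no H
  2 × C (aromatic): 1 H each → 2
  2 × C: no H
  2 × N: 1 H each → 2
  1 × O: 1 H
  Total hydrogens = 26.
Molecular formula: C17H26N2O4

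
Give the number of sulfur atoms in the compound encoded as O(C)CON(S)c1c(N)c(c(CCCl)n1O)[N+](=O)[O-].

1

The symbol for sulfur appears 1 time in the SMILES.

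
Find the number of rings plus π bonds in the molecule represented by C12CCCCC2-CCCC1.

Molecular formula from the SMILES: C10H18.
DoU = (2C + 2 + N − H − X)/2 = (2·10 + 2 + 0 − 18 − 0)/2 = 4/2 = 2.
(Structurally: 2 ring(s) + 0 π bond(s) = 2.)

2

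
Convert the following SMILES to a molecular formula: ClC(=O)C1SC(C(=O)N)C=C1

Heavy atoms from the SMILES: 6 C, 1 Cl, 1 N, 2 O, 1 S.
Implicit hydrogens by atom environment:
  4 × C: 1 H each → 4
  2 × C: no H
  2 × O: no H
  1 × Cl: no H
  1 × N: 2 H
  1 × S: no H
  Total hydrogens = 6.
Molecular formula: C6H6ClNO2S

C6H6ClNO2S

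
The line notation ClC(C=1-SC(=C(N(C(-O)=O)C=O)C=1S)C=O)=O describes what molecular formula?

C8H4ClNO5S2

Heavy atoms from the SMILES: 8 C, 1 Cl, 1 N, 5 O, 2 S.
Implicit hydrogens by atom environment:
  4 × C (aromatic): no H
  4 × O: no H
  2 × C: 1 H each → 2
  2 × C: no H
  1 × Cl: no H
  1 × N: no H
  1 × O: 1 H
  1 × S: 1 H
  1 × S (aromatic): no H
  Total hydrogens = 4.
Molecular formula: C8H4ClNO5S2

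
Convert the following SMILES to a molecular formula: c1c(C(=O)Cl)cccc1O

C7H5ClO2

Heavy atoms from the SMILES: 7 C, 1 Cl, 2 O.
Implicit hydrogens by atom environment:
  4 × C (aromatic): 1 H each → 4
  2 × C (aromatic): no H
  1 × C: no H
  1 × Cl: no H
  1 × O: 1 H
  1 × O: no H
  Total hydrogens = 5.
Molecular formula: C7H5ClO2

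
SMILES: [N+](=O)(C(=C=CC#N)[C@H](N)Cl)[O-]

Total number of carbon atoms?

5

The symbol for carbon appears 5 times in the SMILES. (Cl is a single chlorine, not C + l.)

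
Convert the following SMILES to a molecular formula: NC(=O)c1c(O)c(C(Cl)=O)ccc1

C8H6ClNO3

Heavy atoms from the SMILES: 8 C, 1 Cl, 1 N, 3 O.
Implicit hydrogens by atom environment:
  3 × C (aromatic): 1 H each → 3
  3 × C (aromatic): no H
  2 × C: no H
  2 × O: no H
  1 × Cl: no H
  1 × N: 2 H
  1 × O: 1 H
  Total hydrogens = 6.
Molecular formula: C8H6ClNO3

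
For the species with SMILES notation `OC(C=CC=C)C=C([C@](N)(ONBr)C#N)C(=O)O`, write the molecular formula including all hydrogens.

Heavy atoms from the SMILES: 1 Br, 10 C, 3 N, 4 O.
Implicit hydrogens by atom environment:
  5 × C: 1 H each → 5
  4 × C: no H
  2 × O: 1 H each → 2
  2 × O: no H
  1 × Br: no H
  1 × C: 2 H
  1 × N: 2 H
  1 × N: 1 H
  1 × N: no H
  Total hydrogens = 12.
Molecular formula: C10H12BrN3O4

C10H12BrN3O4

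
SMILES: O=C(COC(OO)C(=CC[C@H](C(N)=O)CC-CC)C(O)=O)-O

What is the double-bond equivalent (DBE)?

Molecular formula from the SMILES: C13H21NO8.
DoU = (2C + 2 + N − H − X)/2 = (2·13 + 2 + 1 − 21 − 0)/2 = 8/2 = 4.
(Structurally: 0 ring(s) + 4 π bond(s) = 4.)

4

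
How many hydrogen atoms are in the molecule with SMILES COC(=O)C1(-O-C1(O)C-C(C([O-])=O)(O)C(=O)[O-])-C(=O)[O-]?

7

Hydrogens are implicit in SMILES; fill each atom to its normal valence:
  7 × C: no H
  6 × O: no H
  3 × O (charge -1): no H
  2 × O: 1 H each → 2
  1 × C: 3 H
  1 × C: 2 H
  Total hydrogens = 7.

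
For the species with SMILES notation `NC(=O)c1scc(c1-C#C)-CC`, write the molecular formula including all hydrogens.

Heavy atoms from the SMILES: 9 C, 1 N, 1 O, 1 S.
Implicit hydrogens by atom environment:
  3 × C (aromatic): no H
  2 × C: no H
  1 × C: 3 H
  1 × C: 2 H
  1 × C (aromatic): 1 H
  1 × C: 1 H
  1 × N: 2 H
  1 × O: no H
  1 × S (aromatic): no H
  Total hydrogens = 9.
Molecular formula: C9H9NOS

C9H9NOS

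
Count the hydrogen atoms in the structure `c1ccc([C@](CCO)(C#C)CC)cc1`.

Hydrogens are implicit in SMILES; fill each atom to its normal valence:
  5 × C (aromatic): 1 H each → 5
  3 × C: 2 H each → 6
  2 × C: no H
  1 × C: 3 H
  1 × C: 1 H
  1 × C (aromatic): no H
  1 × O: 1 H
  Total hydrogens = 16.

16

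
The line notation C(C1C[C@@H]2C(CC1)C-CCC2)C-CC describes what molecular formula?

C14H26

Heavy atoms from the SMILES: 14 C.
Implicit hydrogens by atom environment:
  10 × C: 2 H each → 20
  3 × C: 1 H each → 3
  1 × C: 3 H
  Total hydrogens = 26.
Molecular formula: C14H26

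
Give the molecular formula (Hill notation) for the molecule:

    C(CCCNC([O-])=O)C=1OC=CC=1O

Heavy atoms from the SMILES: 9 C, 1 N, 4 O.
Implicit hydrogens by atom environment:
  4 × C: 2 H each → 8
  2 × C (aromatic): 1 H each → 2
  2 × C (aromatic): no H
  1 × C: no H
  1 × N: 1 H
  1 × O: 1 H
  1 × O (aromatic): no H
  1 × O: no H
  1 × O (charge -1): no H
  Total hydrogens = 12.
Net charge -1.
Molecular formula: C9H12NO4-

C9H12NO4-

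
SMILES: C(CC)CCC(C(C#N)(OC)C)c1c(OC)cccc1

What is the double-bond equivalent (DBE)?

6

Molecular formula from the SMILES: C17H25NO2.
DoU = (2C + 2 + N − H − X)/2 = (2·17 + 2 + 1 − 25 − 0)/2 = 12/2 = 6.
(Structurally: 1 ring(s) + 5 π bond(s) = 6.)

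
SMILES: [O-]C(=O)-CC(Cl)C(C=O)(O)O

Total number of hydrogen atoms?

6

Hydrogens are implicit in SMILES; fill each atom to its normal valence:
  2 × C: 1 H each → 2
  2 × C: no H
  2 × O: 1 H each → 2
  2 × O: no H
  1 × C: 2 H
  1 × Cl: no H
  1 × O (charge -1): no H
  Total hydrogens = 6.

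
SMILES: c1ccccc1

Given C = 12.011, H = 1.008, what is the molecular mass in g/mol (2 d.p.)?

Molecular formula: C6H6.
M = 6×12.011 + 6×1.008 = 78.11 g/mol.

78.11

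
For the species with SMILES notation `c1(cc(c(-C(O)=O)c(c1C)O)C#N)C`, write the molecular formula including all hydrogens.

C10H9NO3

Heavy atoms from the SMILES: 10 C, 1 N, 3 O.
Implicit hydrogens by atom environment:
  5 × C (aromatic): no H
  2 × C: 3 H each → 6
  2 × C: no H
  2 × O: 1 H each → 2
  1 × C (aromatic): 1 H
  1 × N: no H
  1 × O: no H
  Total hydrogens = 9.
Molecular formula: C10H9NO3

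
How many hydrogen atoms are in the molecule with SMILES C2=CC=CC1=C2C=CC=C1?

8

Hydrogens are implicit in SMILES; fill each atom to its normal valence:
  8 × C (aromatic): 1 H each → 8
  2 × C (aromatic): no H
  Total hydrogens = 8.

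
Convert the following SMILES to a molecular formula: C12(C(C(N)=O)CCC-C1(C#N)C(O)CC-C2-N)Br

C12H18BrN3O2

Heavy atoms from the SMILES: 1 Br, 12 C, 3 N, 2 O.
Implicit hydrogens by atom environment:
  5 × C: 2 H each → 10
  4 × C: no H
  3 × C: 1 H each → 3
  2 × N: 2 H each → 4
  1 × Br: no H
  1 × N: no H
  1 × O: 1 H
  1 × O: no H
  Total hydrogens = 18.
Molecular formula: C12H18BrN3O2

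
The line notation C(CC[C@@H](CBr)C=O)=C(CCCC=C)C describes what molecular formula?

C13H21BrO

Heavy atoms from the SMILES: 1 Br, 13 C, 1 O.
Implicit hydrogens by atom environment:
  7 × C: 2 H each → 14
  4 × C: 1 H each → 4
  1 × Br: no H
  1 × C: 3 H
  1 × C: no H
  1 × O: no H
  Total hydrogens = 21.
Molecular formula: C13H21BrO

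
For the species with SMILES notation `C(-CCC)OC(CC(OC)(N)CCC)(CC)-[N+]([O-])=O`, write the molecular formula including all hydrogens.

C13H28N2O4

Heavy atoms from the SMILES: 13 C, 2 N, 4 O.
Implicit hydrogens by atom environment:
  7 × C: 2 H each → 14
  4 × C: 3 H each → 12
  3 × O: no H
  2 × C: no H
  1 × N: 2 H
  1 × N (charge +1): no H
  1 × O (charge -1): no H
  Total hydrogens = 28.
Molecular formula: C13H28N2O4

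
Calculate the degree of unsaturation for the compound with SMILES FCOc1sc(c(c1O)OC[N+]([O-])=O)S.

4

Molecular formula from the SMILES: C6H6FNO5S2.
DoU = (2C + 2 + N − H − X)/2 = (2·6 + 2 + 1 − 6 − 1)/2 = 8/2 = 4.
(Structurally: 1 ring(s) + 3 π bond(s) = 4.)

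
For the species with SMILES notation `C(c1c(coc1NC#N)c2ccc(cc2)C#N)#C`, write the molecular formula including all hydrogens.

C14H7N3O

Heavy atoms from the SMILES: 14 C, 3 N, 1 O.
Implicit hydrogens by atom environment:
  5 × C (aromatic): 1 H each → 5
  5 × C (aromatic): no H
  3 × C: no H
  2 × N: no H
  1 × C: 1 H
  1 × N: 1 H
  1 × O (aromatic): no H
  Total hydrogens = 7.
Molecular formula: C14H7N3O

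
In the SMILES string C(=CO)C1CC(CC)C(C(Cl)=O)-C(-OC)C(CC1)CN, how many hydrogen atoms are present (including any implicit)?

26

Hydrogens are implicit in SMILES; fill each atom to its normal valence:
  7 × C: 1 H each → 7
  5 × C: 2 H each → 10
  2 × C: 3 H each → 6
  2 × O: no H
  1 × C: no H
  1 × Cl: no H
  1 × N: 2 H
  1 × O: 1 H
  Total hydrogens = 26.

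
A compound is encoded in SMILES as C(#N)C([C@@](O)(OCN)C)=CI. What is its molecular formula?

Heavy atoms from the SMILES: 6 C, 1 I, 2 N, 2 O.
Implicit hydrogens by atom environment:
  3 × C: no H
  1 × C: 3 H
  1 × C: 2 H
  1 × C: 1 H
  1 × I: no H
  1 × N: 2 H
  1 × N: no H
  1 × O: 1 H
  1 × O: no H
  Total hydrogens = 9.
Molecular formula: C6H9IN2O2

C6H9IN2O2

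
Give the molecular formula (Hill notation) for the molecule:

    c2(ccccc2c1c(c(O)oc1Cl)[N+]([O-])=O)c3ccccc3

Heavy atoms from the SMILES: 16 C, 1 Cl, 1 N, 4 O.
Implicit hydrogens by atom environment:
  9 × C (aromatic): 1 H each → 9
  7 × C (aromatic): no H
  1 × Cl: no H
  1 × N (charge +1): no H
  1 × O: 1 H
  1 × O (aromatic): no H
  1 × O: no H
  1 × O (charge -1): no H
  Total hydrogens = 10.
Molecular formula: C16H10ClNO4

C16H10ClNO4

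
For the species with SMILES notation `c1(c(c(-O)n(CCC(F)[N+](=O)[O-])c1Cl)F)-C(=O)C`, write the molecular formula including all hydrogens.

Heavy atoms from the SMILES: 9 C, 1 Cl, 2 F, 2 N, 4 O.
Implicit hydrogens by atom environment:
  4 × C (aromatic): no H
  2 × C: 2 H each → 4
  2 × F: no H
  2 × O: no H
  1 × C: 3 H
  1 × C: 1 H
  1 × C: no H
  1 × Cl: no H
  1 × N (aromatic): no H
  1 × N (charge +1): no H
  1 × O: 1 H
  1 × O (charge -1): no H
  Total hydrogens = 9.
Molecular formula: C9H9ClF2N2O4

C9H9ClF2N2O4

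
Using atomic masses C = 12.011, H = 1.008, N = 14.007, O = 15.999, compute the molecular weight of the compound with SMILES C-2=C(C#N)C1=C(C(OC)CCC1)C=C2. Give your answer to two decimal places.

Molecular formula: C12H13NO.
M = 12×12.011 + 13×1.008 + 1×14.007 + 1×15.999 = 187.24 g/mol.

187.24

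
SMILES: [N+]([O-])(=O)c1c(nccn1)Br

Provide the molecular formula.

C4H2BrN3O2

Heavy atoms from the SMILES: 1 Br, 4 C, 3 N, 2 O.
Implicit hydrogens by atom environment:
  2 × C (aromatic): 1 H each → 2
  2 × C (aromatic): no H
  2 × N (aromatic): no H
  1 × Br: no H
  1 × N (charge +1): no H
  1 × O: no H
  1 × O (charge -1): no H
  Total hydrogens = 2.
Molecular formula: C4H2BrN3O2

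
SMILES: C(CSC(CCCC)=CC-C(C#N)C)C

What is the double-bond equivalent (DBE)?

Molecular formula from the SMILES: C13H23NS.
DoU = (2C + 2 + N − H − X)/2 = (2·13 + 2 + 1 − 23 − 0)/2 = 6/2 = 3.
(Structurally: 0 ring(s) + 3 π bond(s) = 3.)

3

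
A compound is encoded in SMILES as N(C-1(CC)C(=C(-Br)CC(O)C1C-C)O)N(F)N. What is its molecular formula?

C10H19BrFN3O2

Heavy atoms from the SMILES: 1 Br, 10 C, 1 F, 3 N, 2 O.
Implicit hydrogens by atom environment:
  3 × C: 2 H each → 6
  3 × C: no H
  2 × C: 3 H each → 6
  2 × C: 1 H each → 2
  2 × O: 1 H each → 2
  1 × Br: no H
  1 × F: no H
  1 × N: 2 H
  1 × N: 1 H
  1 × N: no H
  Total hydrogens = 19.
Molecular formula: C10H19BrFN3O2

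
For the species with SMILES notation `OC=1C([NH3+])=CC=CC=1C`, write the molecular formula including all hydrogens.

C7H10NO+

Heavy atoms from the SMILES: 7 C, 1 N, 1 O.
Implicit hydrogens by atom environment:
  3 × C (aromatic): 1 H each → 3
  3 × C (aromatic): no H
  1 × C: 3 H
  1 × N (charge +1): 3 H
  1 × O: 1 H
  Total hydrogens = 10.
Net charge +1.
Molecular formula: C7H10NO+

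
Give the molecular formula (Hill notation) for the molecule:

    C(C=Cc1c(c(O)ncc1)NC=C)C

Heavy atoms from the SMILES: 11 C, 2 N, 1 O.
Implicit hydrogens by atom environment:
  3 × C: 1 H each → 3
  3 × C (aromatic): no H
  2 × C: 2 H each → 4
  2 × C (aromatic): 1 H each → 2
  1 × C: 3 H
  1 × N: 1 H
  1 × N (aromatic): no H
  1 × O: 1 H
  Total hydrogens = 14.
Molecular formula: C11H14N2O

C11H14N2O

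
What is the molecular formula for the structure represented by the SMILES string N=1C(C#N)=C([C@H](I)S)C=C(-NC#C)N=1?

C8H5IN4S

Heavy atoms from the SMILES: 8 C, 1 I, 4 N, 1 S.
Implicit hydrogens by atom environment:
  3 × C (aromatic): no H
  2 × C: 1 H each → 2
  2 × C: no H
  2 × N (aromatic): no H
  1 × C (aromatic): 1 H
  1 × I: no H
  1 × N: 1 H
  1 × N: no H
  1 × S: 1 H
  Total hydrogens = 5.
Molecular formula: C8H5IN4S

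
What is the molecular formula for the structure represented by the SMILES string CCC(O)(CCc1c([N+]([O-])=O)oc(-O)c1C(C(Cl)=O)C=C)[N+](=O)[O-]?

C13H15ClN2O8

Heavy atoms from the SMILES: 13 C, 1 Cl, 2 N, 8 O.
Implicit hydrogens by atom environment:
  4 × C: 2 H each → 8
  4 × C (aromatic): no H
  3 × O: no H
  2 × C: 1 H each → 2
  2 × C: no H
  2 × N (charge +1): no H
  2 × O: 1 H each → 2
  2 × O (charge -1): no H
  1 × C: 3 H
  1 × Cl: no H
  1 × O (aromatic): no H
  Total hydrogens = 15.
Molecular formula: C13H15ClN2O8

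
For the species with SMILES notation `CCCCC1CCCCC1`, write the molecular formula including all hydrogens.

Heavy atoms from the SMILES: 10 C.
Implicit hydrogens by atom environment:
  8 × C: 2 H each → 16
  1 × C: 3 H
  1 × C: 1 H
  Total hydrogens = 20.
Molecular formula: C10H20

C10H20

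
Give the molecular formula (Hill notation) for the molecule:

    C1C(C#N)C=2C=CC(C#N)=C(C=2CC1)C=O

C13H10N2O

Heavy atoms from the SMILES: 13 C, 2 N, 1 O.
Implicit hydrogens by atom environment:
  4 × C (aromatic): no H
  3 × C: 2 H each → 6
  2 × C (aromatic): 1 H each → 2
  2 × C: 1 H each → 2
  2 × C: no H
  2 × N: no H
  1 × O: no H
  Total hydrogens = 10.
Molecular formula: C13H10N2O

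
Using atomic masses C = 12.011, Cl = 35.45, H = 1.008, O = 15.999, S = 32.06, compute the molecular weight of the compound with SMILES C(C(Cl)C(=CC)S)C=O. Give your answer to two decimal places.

164.65

Molecular formula: C6H9ClOS.
M = 6×12.011 + 1×35.45 + 9×1.008 + 1×15.999 + 1×32.06 = 164.65 g/mol.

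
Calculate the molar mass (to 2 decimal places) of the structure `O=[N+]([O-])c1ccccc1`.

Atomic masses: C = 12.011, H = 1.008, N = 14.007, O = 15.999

123.11

Molecular formula: C6H5NO2.
M = 6×12.011 + 5×1.008 + 1×14.007 + 2×15.999 = 123.11 g/mol.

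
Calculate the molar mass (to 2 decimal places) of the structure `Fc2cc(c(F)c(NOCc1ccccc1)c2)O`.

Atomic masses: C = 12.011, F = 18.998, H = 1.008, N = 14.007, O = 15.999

251.23

Molecular formula: C13H11F2NO2.
M = 13×12.011 + 2×18.998 + 11×1.008 + 1×14.007 + 2×15.999 = 251.23 g/mol.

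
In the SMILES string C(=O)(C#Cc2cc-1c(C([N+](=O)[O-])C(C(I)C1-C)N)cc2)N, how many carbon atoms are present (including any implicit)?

The symbol for carbon appears 14 times in the SMILES. Lowercase c denotes aromatic carbon and counts toward C.

14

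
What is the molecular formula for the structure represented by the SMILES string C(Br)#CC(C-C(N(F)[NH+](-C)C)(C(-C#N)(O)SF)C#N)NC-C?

C12H17BrF2N5OS+

Heavy atoms from the SMILES: 1 Br, 12 C, 2 F, 5 N, 1 O, 1 S.
Implicit hydrogens by atom environment:
  6 × C: no H
  3 × C: 3 H each → 9
  3 × N: no H
  2 × C: 2 H each → 4
  2 × F: no H
  1 × Br: no H
  1 × C: 1 H
  1 × N (charge +1): 1 H
  1 × N: 1 H
  1 × O: 1 H
  1 × S: no H
  Total hydrogens = 17.
Net charge +1.
Molecular formula: C12H17BrF2N5OS+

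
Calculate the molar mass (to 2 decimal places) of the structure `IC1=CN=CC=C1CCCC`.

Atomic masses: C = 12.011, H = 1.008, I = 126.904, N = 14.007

Molecular formula: C9H12IN.
M = 9×12.011 + 12×1.008 + 1×126.904 + 1×14.007 = 261.11 g/mol.

261.11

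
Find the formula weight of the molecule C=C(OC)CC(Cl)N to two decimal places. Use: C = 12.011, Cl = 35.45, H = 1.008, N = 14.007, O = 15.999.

Molecular formula: C5H10ClNO.
M = 5×12.011 + 1×35.45 + 10×1.008 + 1×14.007 + 1×15.999 = 135.59 g/mol.

135.59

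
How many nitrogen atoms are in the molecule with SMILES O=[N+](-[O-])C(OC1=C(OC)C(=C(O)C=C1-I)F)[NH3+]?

2

The symbol for nitrogen appears 2 times in the SMILES.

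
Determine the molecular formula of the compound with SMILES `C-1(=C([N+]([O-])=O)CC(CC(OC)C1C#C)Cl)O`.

Heavy atoms from the SMILES: 10 C, 1 Cl, 1 N, 4 O.
Implicit hydrogens by atom environment:
  4 × C: 1 H each → 4
  3 × C: no H
  2 × C: 2 H each → 4
  2 × O: no H
  1 × C: 3 H
  1 × Cl: no H
  1 × N (charge +1): no H
  1 × O: 1 H
  1 × O (charge -1): no H
  Total hydrogens = 12.
Molecular formula: C10H12ClNO4

C10H12ClNO4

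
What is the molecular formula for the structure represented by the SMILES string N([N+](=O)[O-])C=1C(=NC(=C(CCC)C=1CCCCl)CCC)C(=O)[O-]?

C15H21ClN3O4-

Heavy atoms from the SMILES: 15 C, 1 Cl, 3 N, 4 O.
Implicit hydrogens by atom environment:
  7 × C: 2 H each → 14
  5 × C (aromatic): no H
  2 × C: 3 H each → 6
  2 × O: no H
  2 × O (charge -1): no H
  1 × C: no H
  1 × Cl: no H
  1 × N: 1 H
  1 × N (aromatic): no H
  1 × N (charge +1): no H
  Total hydrogens = 21.
Net charge -1.
Molecular formula: C15H21ClN3O4-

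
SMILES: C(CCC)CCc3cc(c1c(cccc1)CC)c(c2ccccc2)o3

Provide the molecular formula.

C24H28O

Heavy atoms from the SMILES: 24 C, 1 O.
Implicit hydrogens by atom environment:
  10 × C (aromatic): 1 H each → 10
  6 × C: 2 H each → 12
  6 × C (aromatic): no H
  2 × C: 3 H each → 6
  1 × O (aromatic): no H
  Total hydrogens = 28.
Molecular formula: C24H28O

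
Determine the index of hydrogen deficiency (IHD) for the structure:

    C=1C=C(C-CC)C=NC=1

4

Molecular formula from the SMILES: C8H11N.
DoU = (2C + 2 + N − H − X)/2 = (2·8 + 2 + 1 − 11 − 0)/2 = 8/2 = 4.
(Structurally: 1 ring(s) + 3 π bond(s) = 4.)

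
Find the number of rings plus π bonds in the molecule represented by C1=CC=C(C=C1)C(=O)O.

Molecular formula from the SMILES: C7H6O2.
DoU = (2C + 2 + N − H − X)/2 = (2·7 + 2 + 0 − 6 − 0)/2 = 10/2 = 5.
(Structurally: 1 ring(s) + 4 π bond(s) = 5.)

5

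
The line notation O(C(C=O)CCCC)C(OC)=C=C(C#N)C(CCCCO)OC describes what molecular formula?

C17H27NO5

Heavy atoms from the SMILES: 17 C, 1 N, 5 O.
Implicit hydrogens by atom environment:
  7 × C: 2 H each → 14
  4 × C: no H
  4 × O: no H
  3 × C: 3 H each → 9
  3 × C: 1 H each → 3
  1 × N: no H
  1 × O: 1 H
  Total hydrogens = 27.
Molecular formula: C17H27NO5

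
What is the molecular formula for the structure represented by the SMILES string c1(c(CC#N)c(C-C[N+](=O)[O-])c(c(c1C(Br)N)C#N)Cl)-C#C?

C14H10BrClN4O2

Heavy atoms from the SMILES: 1 Br, 14 C, 1 Cl, 4 N, 2 O.
Implicit hydrogens by atom environment:
  6 × C (aromatic): no H
  3 × C: 2 H each → 6
  3 × C: no H
  2 × C: 1 H each → 2
  2 × N: no H
  1 × Br: no H
  1 × Cl: no H
  1 × N: 2 H
  1 × N (charge +1): no H
  1 × O: no H
  1 × O (charge -1): no H
  Total hydrogens = 10.
Molecular formula: C14H10BrClN4O2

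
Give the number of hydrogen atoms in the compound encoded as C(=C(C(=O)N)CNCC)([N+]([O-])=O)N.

12

Hydrogens are implicit in SMILES; fill each atom to its normal valence:
  3 × C: no H
  2 × C: 2 H each → 4
  2 × N: 2 H each → 4
  2 × O: no H
  1 × C: 3 H
  1 × N: 1 H
  1 × N (charge +1): no H
  1 × O (charge -1): no H
  Total hydrogens = 12.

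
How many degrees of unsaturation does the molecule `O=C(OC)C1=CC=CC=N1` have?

Molecular formula from the SMILES: C7H7NO2.
DoU = (2C + 2 + N − H − X)/2 = (2·7 + 2 + 1 − 7 − 0)/2 = 10/2 = 5.
(Structurally: 1 ring(s) + 4 π bond(s) = 5.)

5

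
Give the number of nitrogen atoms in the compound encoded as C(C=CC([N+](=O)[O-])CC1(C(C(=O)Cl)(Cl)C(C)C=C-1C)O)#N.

The symbol for nitrogen appears 2 times in the SMILES.

2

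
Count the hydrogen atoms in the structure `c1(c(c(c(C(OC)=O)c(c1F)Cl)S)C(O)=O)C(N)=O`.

Hydrogens are implicit in SMILES; fill each atom to its normal valence:
  6 × C (aromatic): no H
  4 × O: no H
  3 × C: no H
  1 × C: 3 H
  1 × Cl: no H
  1 × F: no H
  1 × N: 2 H
  1 × O: 1 H
  1 × S: 1 H
  Total hydrogens = 7.

7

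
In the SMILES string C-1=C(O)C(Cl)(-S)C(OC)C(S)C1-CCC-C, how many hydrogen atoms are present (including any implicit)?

19

Hydrogens are implicit in SMILES; fill each atom to its normal valence:
  4 × C: 1 H each → 4
  3 × C: 2 H each → 6
  2 × C: 3 H each → 6
  2 × C: no H
  2 × S: 1 H each → 2
  1 × Cl: no H
  1 × O: 1 H
  1 × O: no H
  Total hydrogens = 19.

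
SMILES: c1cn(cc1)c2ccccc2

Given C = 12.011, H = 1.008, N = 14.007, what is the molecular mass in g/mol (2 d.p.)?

Molecular formula: C10H9N.
M = 10×12.011 + 9×1.008 + 1×14.007 = 143.19 g/mol.

143.19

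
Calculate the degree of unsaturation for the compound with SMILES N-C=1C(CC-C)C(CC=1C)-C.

Molecular formula from the SMILES: C10H19N.
DoU = (2C + 2 + N − H − X)/2 = (2·10 + 2 + 1 − 19 − 0)/2 = 4/2 = 2.
(Structurally: 1 ring(s) + 1 π bond(s) = 2.)

2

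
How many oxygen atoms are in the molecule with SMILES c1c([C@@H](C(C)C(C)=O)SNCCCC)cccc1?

1

The symbol for oxygen appears 1 time in the SMILES.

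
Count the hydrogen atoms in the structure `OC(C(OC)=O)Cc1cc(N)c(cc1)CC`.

17

Hydrogens are implicit in SMILES; fill each atom to its normal valence:
  3 × C (aromatic): 1 H each → 3
  3 × C (aromatic): no H
  2 × C: 3 H each → 6
  2 × C: 2 H each → 4
  2 × O: no H
  1 × C: 1 H
  1 × C: no H
  1 × N: 2 H
  1 × O: 1 H
  Total hydrogens = 17.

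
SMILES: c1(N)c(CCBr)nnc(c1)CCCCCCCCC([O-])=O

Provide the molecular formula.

Heavy atoms from the SMILES: 1 Br, 15 C, 3 N, 2 O.
Implicit hydrogens by atom environment:
  10 × C: 2 H each → 20
  3 × C (aromatic): no H
  2 × N (aromatic): no H
  1 × Br: no H
  1 × C (aromatic): 1 H
  1 × C: no H
  1 × N: 2 H
  1 × O: no H
  1 × O (charge -1): no H
  Total hydrogens = 23.
Net charge -1.
Molecular formula: C15H23BrN3O2-

C15H23BrN3O2-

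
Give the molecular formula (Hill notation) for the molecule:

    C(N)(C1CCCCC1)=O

Heavy atoms from the SMILES: 7 C, 1 N, 1 O.
Implicit hydrogens by atom environment:
  5 × C: 2 H each → 10
  1 × C: 1 H
  1 × C: no H
  1 × N: 2 H
  1 × O: no H
  Total hydrogens = 13.
Molecular formula: C7H13NO

C7H13NO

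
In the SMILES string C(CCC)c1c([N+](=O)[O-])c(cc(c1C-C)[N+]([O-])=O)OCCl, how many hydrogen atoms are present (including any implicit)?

Hydrogens are implicit in SMILES; fill each atom to its normal valence:
  5 × C: 2 H each → 10
  5 × C (aromatic): no H
  3 × O: no H
  2 × C: 3 H each → 6
  2 × N (charge +1): no H
  2 × O (charge -1): no H
  1 × C (aromatic): 1 H
  1 × Cl: no H
  Total hydrogens = 17.

17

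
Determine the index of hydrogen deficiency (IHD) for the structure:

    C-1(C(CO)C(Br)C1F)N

Molecular formula from the SMILES: C5H9BrFNO.
DoU = (2C + 2 + N − H − X)/2 = (2·5 + 2 + 1 − 9 − 2)/2 = 2/2 = 1.
(Structurally: 1 ring(s) + 0 π bond(s) = 1.)

1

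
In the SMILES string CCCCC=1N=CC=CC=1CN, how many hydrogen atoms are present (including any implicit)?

16

Hydrogens are implicit in SMILES; fill each atom to its normal valence:
  4 × C: 2 H each → 8
  3 × C (aromatic): 1 H each → 3
  2 × C (aromatic): no H
  1 × C: 3 H
  1 × N: 2 H
  1 × N (aromatic): no H
  Total hydrogens = 16.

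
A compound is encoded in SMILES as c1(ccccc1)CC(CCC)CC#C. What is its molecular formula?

Heavy atoms from the SMILES: 14 C.
Implicit hydrogens by atom environment:
  5 × C (aromatic): 1 H each → 5
  4 × C: 2 H each → 8
  2 × C: 1 H each → 2
  1 × C: 3 H
  1 × C: no H
  1 × C (aromatic): no H
  Total hydrogens = 18.
Molecular formula: C14H18

C14H18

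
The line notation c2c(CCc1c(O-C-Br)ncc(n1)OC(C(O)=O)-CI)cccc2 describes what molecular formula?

Heavy atoms from the SMILES: 1 Br, 16 C, 1 I, 2 N, 4 O.
Implicit hydrogens by atom environment:
  6 × C (aromatic): 1 H each → 6
  4 × C: 2 H each → 8
  4 × C (aromatic): no H
  3 × O: no H
  2 × N (aromatic): no H
  1 × Br: no H
  1 × C: 1 H
  1 × C: no H
  1 × I: no H
  1 × O: 1 H
  Total hydrogens = 16.
Molecular formula: C16H16BrIN2O4

C16H16BrIN2O4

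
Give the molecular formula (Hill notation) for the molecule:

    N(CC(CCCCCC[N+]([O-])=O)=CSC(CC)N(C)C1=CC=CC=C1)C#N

C20H30N4O2S

Heavy atoms from the SMILES: 20 C, 4 N, 2 O, 1 S.
Implicit hydrogens by atom environment:
  8 × C: 2 H each → 16
  5 × C (aromatic): 1 H each → 5
  2 × C: 3 H each → 6
  2 × C: 1 H each → 2
  2 × C: no H
  2 × N: no H
  1 × C (aromatic): no H
  1 × N: 1 H
  1 × N (charge +1): no H
  1 × O: no H
  1 × O (charge -1): no H
  1 × S: no H
  Total hydrogens = 30.
Molecular formula: C20H30N4O2S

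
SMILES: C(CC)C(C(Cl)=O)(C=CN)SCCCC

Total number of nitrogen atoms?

1

The symbol for nitrogen appears 1 time in the SMILES.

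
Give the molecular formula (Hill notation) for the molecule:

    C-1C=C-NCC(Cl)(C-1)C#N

Heavy atoms from the SMILES: 7 C, 1 Cl, 2 N.
Implicit hydrogens by atom environment:
  3 × C: 2 H each → 6
  2 × C: 1 H each → 2
  2 × C: no H
  1 × Cl: no H
  1 × N: 1 H
  1 × N: no H
  Total hydrogens = 9.
Molecular formula: C7H9ClN2

C7H9ClN2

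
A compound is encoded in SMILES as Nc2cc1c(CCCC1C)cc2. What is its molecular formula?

Heavy atoms from the SMILES: 11 C, 1 N.
Implicit hydrogens by atom environment:
  3 × C: 2 H each → 6
  3 × C (aromatic): 1 H each → 3
  3 × C (aromatic): no H
  1 × C: 3 H
  1 × C: 1 H
  1 × N: 2 H
  Total hydrogens = 15.
Molecular formula: C11H15N

C11H15N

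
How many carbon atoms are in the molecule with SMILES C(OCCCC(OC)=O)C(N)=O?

7

The symbol for carbon appears 7 times in the SMILES.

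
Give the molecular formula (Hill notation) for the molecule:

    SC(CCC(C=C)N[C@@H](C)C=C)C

Heavy atoms from the SMILES: 11 C, 1 N, 1 S.
Implicit hydrogens by atom environment:
  5 × C: 1 H each → 5
  4 × C: 2 H each → 8
  2 × C: 3 H each → 6
  1 × N: 1 H
  1 × S: 1 H
  Total hydrogens = 21.
Molecular formula: C11H21NS

C11H21NS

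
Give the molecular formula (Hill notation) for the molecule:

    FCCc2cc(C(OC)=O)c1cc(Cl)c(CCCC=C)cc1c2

C19H20ClFO2

Heavy atoms from the SMILES: 19 C, 1 Cl, 1 F, 2 O.
Implicit hydrogens by atom environment:
  6 × C: 2 H each → 12
  6 × C (aromatic): no H
  4 × C (aromatic): 1 H each → 4
  2 × O: no H
  1 × C: 3 H
  1 × C: 1 H
  1 × C: no H
  1 × Cl: no H
  1 × F: no H
  Total hydrogens = 20.
Molecular formula: C19H20ClFO2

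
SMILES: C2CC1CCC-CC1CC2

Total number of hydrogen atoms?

18

Hydrogens are implicit in SMILES; fill each atom to its normal valence:
  8 × C: 2 H each → 16
  2 × C: 1 H each → 2
  Total hydrogens = 18.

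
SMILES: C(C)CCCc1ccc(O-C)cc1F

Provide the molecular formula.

C12H17FO

Heavy atoms from the SMILES: 12 C, 1 F, 1 O.
Implicit hydrogens by atom environment:
  4 × C: 2 H each → 8
  3 × C (aromatic): 1 H each → 3
  3 × C (aromatic): no H
  2 × C: 3 H each → 6
  1 × F: no H
  1 × O: no H
  Total hydrogens = 17.
Molecular formula: C12H17FO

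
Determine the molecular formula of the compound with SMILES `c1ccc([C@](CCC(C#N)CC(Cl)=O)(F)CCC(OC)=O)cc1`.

Heavy atoms from the SMILES: 17 C, 1 Cl, 1 F, 1 N, 3 O.
Implicit hydrogens by atom environment:
  5 × C: 2 H each → 10
  5 × C (aromatic): 1 H each → 5
  4 × C: no H
  3 × O: no H
  1 × C: 3 H
  1 × C: 1 H
  1 × C (aromatic): no H
  1 × Cl: no H
  1 × F: no H
  1 × N: no H
  Total hydrogens = 19.
Molecular formula: C17H19ClFNO3

C17H19ClFNO3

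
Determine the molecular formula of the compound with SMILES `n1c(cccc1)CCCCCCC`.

Heavy atoms from the SMILES: 12 C, 1 N.
Implicit hydrogens by atom environment:
  6 × C: 2 H each → 12
  4 × C (aromatic): 1 H each → 4
  1 × C: 3 H
  1 × C (aromatic): no H
  1 × N (aromatic): no H
  Total hydrogens = 19.
Molecular formula: C12H19N

C12H19N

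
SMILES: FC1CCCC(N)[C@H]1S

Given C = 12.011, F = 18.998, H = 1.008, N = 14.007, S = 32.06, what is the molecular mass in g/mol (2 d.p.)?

Molecular formula: C6H12FNS.
M = 6×12.011 + 1×18.998 + 12×1.008 + 1×14.007 + 1×32.06 = 149.23 g/mol.

149.23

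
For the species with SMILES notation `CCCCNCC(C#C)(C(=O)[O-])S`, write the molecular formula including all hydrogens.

Heavy atoms from the SMILES: 9 C, 1 N, 2 O, 1 S.
Implicit hydrogens by atom environment:
  4 × C: 2 H each → 8
  3 × C: no H
  1 × C: 3 H
  1 × C: 1 H
  1 × N: 1 H
  1 × O: no H
  1 × O (charge -1): no H
  1 × S: 1 H
  Total hydrogens = 14.
Net charge -1.
Molecular formula: C9H14NO2S-

C9H14NO2S-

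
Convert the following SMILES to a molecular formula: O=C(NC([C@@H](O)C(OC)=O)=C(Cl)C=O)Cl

Heavy atoms from the SMILES: 7 C, 2 Cl, 1 N, 5 O.
Implicit hydrogens by atom environment:
  4 × C: no H
  4 × O: no H
  2 × C: 1 H each → 2
  2 × Cl: no H
  1 × C: 3 H
  1 × N: 1 H
  1 × O: 1 H
  Total hydrogens = 7.
Molecular formula: C7H7Cl2NO5

C7H7Cl2NO5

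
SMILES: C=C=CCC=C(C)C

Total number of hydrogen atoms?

12

Hydrogens are implicit in SMILES; fill each atom to its normal valence:
  2 × C: 3 H each → 6
  2 × C: 2 H each → 4
  2 × C: 1 H each → 2
  2 × C: no H
  Total hydrogens = 12.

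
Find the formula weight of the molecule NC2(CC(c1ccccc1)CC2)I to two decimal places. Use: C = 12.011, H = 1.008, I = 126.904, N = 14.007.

Molecular formula: C11H14IN.
M = 11×12.011 + 14×1.008 + 1×126.904 + 1×14.007 = 287.14 g/mol.

287.14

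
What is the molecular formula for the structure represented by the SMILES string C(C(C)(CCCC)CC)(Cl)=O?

Heavy atoms from the SMILES: 9 C, 1 Cl, 1 O.
Implicit hydrogens by atom environment:
  4 × C: 2 H each → 8
  3 × C: 3 H each → 9
  2 × C: no H
  1 × Cl: no H
  1 × O: no H
  Total hydrogens = 17.
Molecular formula: C9H17ClO

C9H17ClO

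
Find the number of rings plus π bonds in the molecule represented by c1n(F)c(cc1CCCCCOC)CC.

Molecular formula from the SMILES: C12H20FNO.
DoU = (2C + 2 + N − H − X)/2 = (2·12 + 2 + 1 − 20 − 1)/2 = 6/2 = 3.
(Structurally: 1 ring(s) + 2 π bond(s) = 3.)

3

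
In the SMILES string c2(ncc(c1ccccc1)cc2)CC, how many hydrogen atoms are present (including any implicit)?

13

Hydrogens are implicit in SMILES; fill each atom to its normal valence:
  8 × C (aromatic): 1 H each → 8
  3 × C (aromatic): no H
  1 × C: 3 H
  1 × C: 2 H
  1 × N (aromatic): no H
  Total hydrogens = 13.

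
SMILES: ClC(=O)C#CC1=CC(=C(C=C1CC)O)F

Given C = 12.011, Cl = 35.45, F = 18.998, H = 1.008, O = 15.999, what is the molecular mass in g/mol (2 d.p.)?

226.63

Molecular formula: C11H8ClFO2.
M = 11×12.011 + 1×35.45 + 1×18.998 + 8×1.008 + 2×15.999 = 226.63 g/mol.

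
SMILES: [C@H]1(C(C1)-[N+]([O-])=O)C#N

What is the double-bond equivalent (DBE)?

Molecular formula from the SMILES: C4H4N2O2.
DoU = (2C + 2 + N − H − X)/2 = (2·4 + 2 + 2 − 4 − 0)/2 = 8/2 = 4.
(Structurally: 1 ring(s) + 3 π bond(s) = 4.)

4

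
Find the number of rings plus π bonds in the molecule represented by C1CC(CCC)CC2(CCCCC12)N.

Molecular formula from the SMILES: C13H25N.
DoU = (2C + 2 + N − H − X)/2 = (2·13 + 2 + 1 − 25 − 0)/2 = 4/2 = 2.
(Structurally: 2 ring(s) + 0 π bond(s) = 2.)

2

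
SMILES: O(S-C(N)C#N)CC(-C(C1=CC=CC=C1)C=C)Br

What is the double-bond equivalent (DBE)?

Molecular formula from the SMILES: C13H15BrN2OS.
DoU = (2C + 2 + N − H − X)/2 = (2·13 + 2 + 2 − 15 − 1)/2 = 14/2 = 7.
(Structurally: 1 ring(s) + 6 π bond(s) = 7.)

7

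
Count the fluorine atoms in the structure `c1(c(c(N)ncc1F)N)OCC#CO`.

1

The symbol for fluorine appears 1 time in the SMILES.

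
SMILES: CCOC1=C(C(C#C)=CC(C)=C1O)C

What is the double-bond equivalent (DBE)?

Molecular formula from the SMILES: C12H14O2.
DoU = (2C + 2 + N − H − X)/2 = (2·12 + 2 + 0 − 14 − 0)/2 = 12/2 = 6.
(Structurally: 1 ring(s) + 5 π bond(s) = 6.)

6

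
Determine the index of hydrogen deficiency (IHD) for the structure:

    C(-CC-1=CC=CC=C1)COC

4

Molecular formula from the SMILES: C10H14O.
DoU = (2C + 2 + N − H − X)/2 = (2·10 + 2 + 0 − 14 − 0)/2 = 8/2 = 4.
(Structurally: 1 ring(s) + 3 π bond(s) = 4.)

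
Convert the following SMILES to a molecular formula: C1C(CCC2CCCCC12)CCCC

Heavy atoms from the SMILES: 14 C.
Implicit hydrogens by atom environment:
  10 × C: 2 H each → 20
  3 × C: 1 H each → 3
  1 × C: 3 H
  Total hydrogens = 26.
Molecular formula: C14H26

C14H26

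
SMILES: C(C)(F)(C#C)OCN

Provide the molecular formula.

C5H8FNO

Heavy atoms from the SMILES: 5 C, 1 F, 1 N, 1 O.
Implicit hydrogens by atom environment:
  2 × C: no H
  1 × C: 3 H
  1 × C: 2 H
  1 × C: 1 H
  1 × F: no H
  1 × N: 2 H
  1 × O: no H
  Total hydrogens = 8.
Molecular formula: C5H8FNO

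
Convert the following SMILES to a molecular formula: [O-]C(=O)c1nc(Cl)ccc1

C6H3ClNO2-

Heavy atoms from the SMILES: 6 C, 1 Cl, 1 N, 2 O.
Implicit hydrogens by atom environment:
  3 × C (aromatic): 1 H each → 3
  2 × C (aromatic): no H
  1 × C: no H
  1 × Cl: no H
  1 × N (aromatic): no H
  1 × O: no H
  1 × O (charge -1): no H
  Total hydrogens = 3.
Net charge -1.
Molecular formula: C6H3ClNO2-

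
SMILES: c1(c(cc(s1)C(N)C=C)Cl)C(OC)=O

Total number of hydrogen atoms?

10

Hydrogens are implicit in SMILES; fill each atom to its normal valence:
  3 × C (aromatic): no H
  2 × C: 1 H each → 2
  2 × O: no H
  1 × C: 3 H
  1 × C: 2 H
  1 × C (aromatic): 1 H
  1 × C: no H
  1 × Cl: no H
  1 × N: 2 H
  1 × S (aromatic): no H
  Total hydrogens = 10.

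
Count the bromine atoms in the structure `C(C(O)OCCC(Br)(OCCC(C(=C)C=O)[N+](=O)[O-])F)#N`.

The symbol for bromine appears 1 time in the SMILES.

1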